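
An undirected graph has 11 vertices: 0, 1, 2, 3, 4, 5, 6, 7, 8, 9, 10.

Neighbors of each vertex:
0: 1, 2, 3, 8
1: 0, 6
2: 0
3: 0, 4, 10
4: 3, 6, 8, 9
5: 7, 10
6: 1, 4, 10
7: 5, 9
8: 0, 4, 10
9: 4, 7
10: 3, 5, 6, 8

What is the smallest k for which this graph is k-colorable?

3

The cycle 6-1-0-3-10-6 has odd length 5, so it cannot be 2-colored; at least 3 colors are needed.
3 colors suffice: color red → {0, 4, 7, 10}; color blue → {2, 3, 5, 6, 8, 9}; color green → {1}. No two adjacent vertices share a color.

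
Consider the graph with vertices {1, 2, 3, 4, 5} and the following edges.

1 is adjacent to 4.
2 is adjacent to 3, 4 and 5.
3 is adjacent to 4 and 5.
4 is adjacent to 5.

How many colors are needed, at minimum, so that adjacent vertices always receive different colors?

4

2, 3, 4, 5 are mutually adjacent (a clique of size 4), so at least 4 colors are needed.
4 colors suffice: color red → {4}; color blue → {1, 5}; color green → {2}; color yellow → {3}. No two adjacent vertices share a color.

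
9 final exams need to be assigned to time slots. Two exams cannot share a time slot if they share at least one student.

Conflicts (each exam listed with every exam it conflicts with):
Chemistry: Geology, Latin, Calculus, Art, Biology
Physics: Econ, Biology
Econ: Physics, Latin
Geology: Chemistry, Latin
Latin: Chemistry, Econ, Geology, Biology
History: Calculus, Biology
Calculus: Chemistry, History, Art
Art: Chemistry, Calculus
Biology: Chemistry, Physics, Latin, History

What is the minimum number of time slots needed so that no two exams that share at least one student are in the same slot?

Chemistry, Latin, Biology all conflict with each other, so at least 3 time slots are needed.
Using 3 time slots: Chemistry=1, Physics=1, Econ=3, Geology=3, Latin=2, History=1, Calculus=2, Art=3, Biology=3. No two conflicting exams share a time slot.

3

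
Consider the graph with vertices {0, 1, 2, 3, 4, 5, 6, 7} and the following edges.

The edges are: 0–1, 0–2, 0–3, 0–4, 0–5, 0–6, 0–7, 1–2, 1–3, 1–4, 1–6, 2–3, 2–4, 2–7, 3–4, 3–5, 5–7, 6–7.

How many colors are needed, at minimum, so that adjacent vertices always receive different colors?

5

0, 1, 2, 3, 4 form a clique, so at least 5 colors are needed.
5 colors suffice: color a → {0}; color b → {2, 5, 6}; color c → {3, 7}; color d → {1}; color e → {4}. Each edge has distinct colors on its endpoints.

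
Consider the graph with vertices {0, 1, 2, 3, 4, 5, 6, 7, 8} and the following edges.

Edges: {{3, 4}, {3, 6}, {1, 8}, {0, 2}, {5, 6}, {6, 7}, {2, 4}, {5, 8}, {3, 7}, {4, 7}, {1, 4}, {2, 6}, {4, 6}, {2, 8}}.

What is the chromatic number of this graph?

4

3, 4, 6, 7 form a clique, so at least 4 colors are needed.
4 colors suffice: 0=red, 1=blue, 2=green, 3=yellow, 4=red, 5=green, 6=blue, 7=green, 8=red. Each edge has distinct colors on its endpoints.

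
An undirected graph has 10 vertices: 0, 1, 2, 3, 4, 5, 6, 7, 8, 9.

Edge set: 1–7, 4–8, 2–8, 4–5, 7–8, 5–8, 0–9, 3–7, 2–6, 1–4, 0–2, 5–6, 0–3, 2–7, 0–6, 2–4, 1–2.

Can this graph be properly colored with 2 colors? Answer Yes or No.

2, 7, 8 form a triangle, so at least 3 colors are needed.
So 2 colors are not enough.

No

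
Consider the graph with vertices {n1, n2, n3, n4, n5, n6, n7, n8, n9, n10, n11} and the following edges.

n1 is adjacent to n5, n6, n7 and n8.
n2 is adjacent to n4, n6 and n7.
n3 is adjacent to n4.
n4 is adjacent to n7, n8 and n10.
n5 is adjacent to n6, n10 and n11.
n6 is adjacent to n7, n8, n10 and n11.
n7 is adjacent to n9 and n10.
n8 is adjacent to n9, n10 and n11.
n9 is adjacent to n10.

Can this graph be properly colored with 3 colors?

Yes

The chromatic number is 3. n1, n6, n8 are pairwise adjacent, so at least 3 colors are needed.
3 colors suffice: color 1 → {n4, n6, n9}; color 2 → {n1, n2, n3, n10, n11}; color 3 → {n5, n7, n8}.
That is already a proper 3-coloring.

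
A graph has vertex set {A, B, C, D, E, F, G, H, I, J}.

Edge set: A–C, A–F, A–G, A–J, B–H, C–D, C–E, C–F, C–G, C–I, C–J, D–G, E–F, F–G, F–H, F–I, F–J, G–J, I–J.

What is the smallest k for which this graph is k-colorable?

5

A, C, F, G, J are pairwise adjacent (a clique of size 5), so at least 5 colors are needed.
5 colors suffice: color 1 → {B, D, F}; color 2 → {C, H}; color 3 → {E, G, I}; color 4 → {J}; color 5 → {A}. Each edge has distinct colors on its endpoints.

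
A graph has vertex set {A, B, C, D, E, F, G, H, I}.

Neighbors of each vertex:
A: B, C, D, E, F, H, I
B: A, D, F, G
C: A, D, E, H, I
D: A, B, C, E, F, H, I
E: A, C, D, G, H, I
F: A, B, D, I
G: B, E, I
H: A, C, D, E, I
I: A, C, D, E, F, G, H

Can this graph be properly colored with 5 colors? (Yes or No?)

No

A, C, D, E, H, I form a clique, so at least 6 colors are needed.
So 5 colors are not enough.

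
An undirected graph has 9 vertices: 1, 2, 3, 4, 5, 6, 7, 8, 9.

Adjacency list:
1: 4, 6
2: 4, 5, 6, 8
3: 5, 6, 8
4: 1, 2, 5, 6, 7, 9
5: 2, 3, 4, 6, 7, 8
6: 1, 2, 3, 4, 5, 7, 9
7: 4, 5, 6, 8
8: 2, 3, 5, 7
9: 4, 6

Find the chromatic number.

4, 5, 6, 7 are mutually adjacent (a clique of size 4), so at least 4 colors are needed.
4 colors suffice: color red → {6, 8}; color blue → {1, 5, 9}; color green → {3, 4}; color yellow → {2, 7}. No two adjacent vertices share a color.

4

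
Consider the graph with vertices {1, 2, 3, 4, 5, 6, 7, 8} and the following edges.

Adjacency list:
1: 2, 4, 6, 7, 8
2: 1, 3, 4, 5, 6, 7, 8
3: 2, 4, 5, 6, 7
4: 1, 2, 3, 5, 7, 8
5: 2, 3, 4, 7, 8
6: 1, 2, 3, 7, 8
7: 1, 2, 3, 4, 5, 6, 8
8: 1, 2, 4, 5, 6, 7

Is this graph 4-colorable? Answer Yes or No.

No

1, 2, 6, 7, 8 are pairwise adjacent (a clique of size 5), so at least 5 colors are needed.
So 4 colors are not enough.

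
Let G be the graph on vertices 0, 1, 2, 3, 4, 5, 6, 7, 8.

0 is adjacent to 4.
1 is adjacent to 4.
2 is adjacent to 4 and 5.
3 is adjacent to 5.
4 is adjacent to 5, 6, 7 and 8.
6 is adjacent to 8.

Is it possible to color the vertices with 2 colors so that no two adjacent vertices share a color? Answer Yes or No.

4, 6, 8 are mutually adjacent, so at least 3 colors are needed.
So 2 colors are not enough.

No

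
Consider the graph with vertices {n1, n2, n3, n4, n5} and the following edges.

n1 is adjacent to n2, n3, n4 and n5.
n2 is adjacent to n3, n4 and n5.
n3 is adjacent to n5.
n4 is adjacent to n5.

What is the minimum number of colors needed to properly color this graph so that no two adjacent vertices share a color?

n1, n2, n3, n5 form a clique, so at least 4 colors are needed.
4 colors suffice: n1=1, n2=2, n3=4, n4=4, n5=3. Every edge joins two different colors.

4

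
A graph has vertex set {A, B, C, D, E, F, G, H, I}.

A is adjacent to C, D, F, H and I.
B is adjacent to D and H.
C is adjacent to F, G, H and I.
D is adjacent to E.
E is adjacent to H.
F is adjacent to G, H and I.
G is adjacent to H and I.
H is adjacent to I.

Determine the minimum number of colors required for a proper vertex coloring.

A, C, F, H, I are pairwise adjacent (a clique of size 5), so at least 5 colors are needed.
One proper 5-coloring: A=3, B=2, C=2, D=1, E=2, F=4, G=3, H=1, I=5. Each edge has distinct colors on its endpoints.

5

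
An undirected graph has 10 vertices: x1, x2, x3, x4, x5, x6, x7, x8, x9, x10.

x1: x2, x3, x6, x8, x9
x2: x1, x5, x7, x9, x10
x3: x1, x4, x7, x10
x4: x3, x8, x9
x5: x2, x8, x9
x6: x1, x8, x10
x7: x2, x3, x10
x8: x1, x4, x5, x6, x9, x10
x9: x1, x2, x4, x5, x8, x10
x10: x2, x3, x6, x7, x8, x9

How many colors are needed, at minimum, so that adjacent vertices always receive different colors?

3

x5, x8, x9 form a triangle, so at least 3 colors are needed.
3 colors suffice: color 1 → {x2, x3, x8}; color 2 → {x6, x7, x9}; color 3 → {x1, x4, x5, x10}. Every edge joins two different colors.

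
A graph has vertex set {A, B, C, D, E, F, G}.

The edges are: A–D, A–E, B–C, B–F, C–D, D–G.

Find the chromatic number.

A and D are adjacent, so at least 2 colors are needed.
2 colors suffice: color 1 → {B, D, E}; color 2 → {A, C, F, G}. Each edge has distinct colors on its endpoints.

2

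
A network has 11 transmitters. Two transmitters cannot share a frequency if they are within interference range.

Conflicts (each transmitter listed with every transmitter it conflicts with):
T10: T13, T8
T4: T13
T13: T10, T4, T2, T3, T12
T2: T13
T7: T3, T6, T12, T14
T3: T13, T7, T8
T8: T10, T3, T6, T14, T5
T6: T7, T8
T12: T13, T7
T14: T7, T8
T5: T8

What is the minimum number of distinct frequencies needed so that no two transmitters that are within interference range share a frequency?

T8 and T6 conflict, so at least 2 frequencies are needed.
2 frequencies suffice: T10=2, T4=2, T13=1, T2=2, T7=1, T3=2, T8=1, T6=2, T12=2, T14=2, T5=2. Each listed conflict is separated.

2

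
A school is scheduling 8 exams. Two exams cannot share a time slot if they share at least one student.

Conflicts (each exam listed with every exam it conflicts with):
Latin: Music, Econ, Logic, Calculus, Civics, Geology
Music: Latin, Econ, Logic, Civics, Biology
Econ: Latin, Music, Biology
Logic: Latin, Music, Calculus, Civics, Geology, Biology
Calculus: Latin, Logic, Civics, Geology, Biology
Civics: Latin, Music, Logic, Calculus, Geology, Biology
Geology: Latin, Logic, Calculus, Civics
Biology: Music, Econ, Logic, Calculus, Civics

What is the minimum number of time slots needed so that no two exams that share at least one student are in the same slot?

5

Latin, Logic, Calculus, Civics, Geology are mutually in conflict, so at least 5 time slots are needed.
A valid assignment using 5 time slots: Latin=1, Music=4, Econ=2, Logic=3, Calculus=4, Civics=2, Geology=5, Biology=1. Each listed conflict is separated.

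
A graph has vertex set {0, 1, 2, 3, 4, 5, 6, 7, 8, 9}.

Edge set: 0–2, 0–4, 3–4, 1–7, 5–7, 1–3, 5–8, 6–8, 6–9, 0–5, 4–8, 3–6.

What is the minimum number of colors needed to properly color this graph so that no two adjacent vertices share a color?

6 and 9 are adjacent, so at least 2 colors are needed.
2 colors suffice: color a → {1, 2, 4, 5, 6}; color b → {0, 3, 7, 8, 9}. Each edge has distinct colors on its endpoints.

2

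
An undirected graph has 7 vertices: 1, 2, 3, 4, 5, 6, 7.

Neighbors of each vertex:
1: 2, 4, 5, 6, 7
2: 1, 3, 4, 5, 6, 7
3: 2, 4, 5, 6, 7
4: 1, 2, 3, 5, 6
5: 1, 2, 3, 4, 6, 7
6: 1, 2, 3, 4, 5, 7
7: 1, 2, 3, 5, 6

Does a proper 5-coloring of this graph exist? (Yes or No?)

Yes

The chromatic number is 5. 1, 2, 4, 5, 6 are mutually adjacent (a clique of size 5), so at least 5 colors are needed.
5 colors suffice: 1=yellow, 2=red, 3=yellow, 4=purple, 5=blue, 6=green, 7=purple.
That is already a proper 5-coloring.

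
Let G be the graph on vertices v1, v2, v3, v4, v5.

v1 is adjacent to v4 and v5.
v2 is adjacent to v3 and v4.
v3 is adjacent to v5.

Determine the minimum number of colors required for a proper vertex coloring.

The cycle v3-v5-v1-v4-v2-v3 has odd length 5, so it cannot be 2-colored; at least 3 colors are needed.
3 colors suffice: v1=1, v2=3, v3=1, v4=2, v5=2. Each edge has distinct colors on its endpoints.

3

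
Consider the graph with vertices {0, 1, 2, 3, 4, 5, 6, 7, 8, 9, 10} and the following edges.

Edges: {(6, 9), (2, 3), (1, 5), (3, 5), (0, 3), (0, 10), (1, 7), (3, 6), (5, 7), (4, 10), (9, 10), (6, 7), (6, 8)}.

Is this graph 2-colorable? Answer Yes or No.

No

1, 5, 7 are mutually adjacent, so at least 3 colors are needed.
So 2 colors are not enough.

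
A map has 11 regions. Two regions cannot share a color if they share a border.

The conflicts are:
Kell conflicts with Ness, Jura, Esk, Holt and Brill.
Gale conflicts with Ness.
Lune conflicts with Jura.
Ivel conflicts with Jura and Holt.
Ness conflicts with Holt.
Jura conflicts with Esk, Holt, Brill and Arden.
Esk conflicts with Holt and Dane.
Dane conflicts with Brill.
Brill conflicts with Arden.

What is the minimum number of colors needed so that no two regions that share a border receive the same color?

4

Kell, Jura, Esk, Holt are mutually in conflict, so at least 4 colors are needed.
4 colors suffice: color 1 → {Ness, Jura, Dane}; color 2 → {Gale, Lune, Holt, Brill}; color 3 → {Kell, Ivel, Arden}; color 4 → {Esk}. Each listed conflict is separated.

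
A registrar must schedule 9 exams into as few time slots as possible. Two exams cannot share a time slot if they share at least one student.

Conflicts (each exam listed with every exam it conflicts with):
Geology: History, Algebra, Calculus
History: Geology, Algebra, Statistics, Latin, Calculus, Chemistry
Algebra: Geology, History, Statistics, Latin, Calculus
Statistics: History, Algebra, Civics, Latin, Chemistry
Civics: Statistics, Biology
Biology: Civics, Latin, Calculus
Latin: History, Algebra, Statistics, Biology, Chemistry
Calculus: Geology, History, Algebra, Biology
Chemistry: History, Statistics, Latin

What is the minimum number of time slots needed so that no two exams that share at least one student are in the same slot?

4

History, Algebra, Statistics, Latin pairwise conflict, so at least 4 time slots are needed.
4 time slots suffice: time slot 1 → {History, Biology}; time slot 2 → {Statistics, Calculus}; time slot 3 → {Geology, Civics, Latin}; time slot 4 → {Algebra, Chemistry}. No two conflicting exams share a time slot.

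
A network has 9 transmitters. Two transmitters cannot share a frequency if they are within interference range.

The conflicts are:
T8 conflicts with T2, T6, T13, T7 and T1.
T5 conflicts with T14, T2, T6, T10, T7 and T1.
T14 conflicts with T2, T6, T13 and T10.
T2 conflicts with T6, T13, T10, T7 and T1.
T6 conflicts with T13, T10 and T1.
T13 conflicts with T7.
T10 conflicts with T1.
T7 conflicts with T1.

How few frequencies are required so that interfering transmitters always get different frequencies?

5

T5, T2, T6, T10, T1 are mutually in conflict, so at least 5 frequencies are needed.
5 frequencies suffice: frequency 1 → {T2}; frequency 2 → {T6, T7}; frequency 3 → {T8, T5}; frequency 4 → {T14, T1}; frequency 5 → {T13, T10}. Each listed conflict is separated.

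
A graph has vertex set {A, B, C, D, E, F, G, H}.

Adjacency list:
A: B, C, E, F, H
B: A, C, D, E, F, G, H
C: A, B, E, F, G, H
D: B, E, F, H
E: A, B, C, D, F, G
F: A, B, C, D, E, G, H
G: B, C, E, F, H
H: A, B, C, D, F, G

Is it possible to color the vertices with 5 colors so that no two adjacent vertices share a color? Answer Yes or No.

Yes

The chromatic number is 5. A, B, C, E, F are pairwise adjacent (a clique of size 5), so at least 5 colors are needed.
5 colors suffice: color red → {B}; color blue → {F}; color green → {E, H}; color yellow → {C, D}; color purple → {A, G}.
That is already a proper 5-coloring.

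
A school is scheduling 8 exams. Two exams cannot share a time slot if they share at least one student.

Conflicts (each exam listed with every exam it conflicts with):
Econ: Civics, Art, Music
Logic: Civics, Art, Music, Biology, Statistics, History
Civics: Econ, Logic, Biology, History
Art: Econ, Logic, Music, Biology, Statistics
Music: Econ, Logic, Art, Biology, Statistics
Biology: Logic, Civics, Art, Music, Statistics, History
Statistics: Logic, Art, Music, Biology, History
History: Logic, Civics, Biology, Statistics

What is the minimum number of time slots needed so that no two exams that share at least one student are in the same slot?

Logic, Art, Music, Biology, Statistics are mutually in conflict, so at least 5 time slots are needed.
5 time slots suffice: time slot 1 → {Econ, Biology}; time slot 2 → {Logic}; time slot 3 → {Art, History}; time slot 4 → {Civics, Music}; time slot 5 → {Statistics}. No two conflicting exams share a time slot.

5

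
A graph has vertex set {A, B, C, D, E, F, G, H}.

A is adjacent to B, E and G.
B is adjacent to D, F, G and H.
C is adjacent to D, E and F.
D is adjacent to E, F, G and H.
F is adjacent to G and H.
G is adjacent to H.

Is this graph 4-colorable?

No

B, D, F, G, H are pairwise adjacent (a clique of size 5), so at least 5 colors are needed.
So 4 colors are not enough.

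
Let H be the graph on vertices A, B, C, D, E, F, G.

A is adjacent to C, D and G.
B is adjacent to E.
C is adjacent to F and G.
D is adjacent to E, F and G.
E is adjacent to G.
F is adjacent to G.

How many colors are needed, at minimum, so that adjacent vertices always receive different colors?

3

C, F, G form a triangle, so at least 3 colors are needed.
3 colors suffice: A=3, B=1, C=2, D=2, E=3, F=3, G=1. No two adjacent vertices share a color.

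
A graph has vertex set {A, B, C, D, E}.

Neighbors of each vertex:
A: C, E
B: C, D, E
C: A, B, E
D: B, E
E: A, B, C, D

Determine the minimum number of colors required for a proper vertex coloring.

3

B, D, E are pairwise adjacent, so at least 3 colors are needed.
A valid assignment using 3 colors: A=2, B=2, C=3, D=3, E=1. Every edge joins two different colors.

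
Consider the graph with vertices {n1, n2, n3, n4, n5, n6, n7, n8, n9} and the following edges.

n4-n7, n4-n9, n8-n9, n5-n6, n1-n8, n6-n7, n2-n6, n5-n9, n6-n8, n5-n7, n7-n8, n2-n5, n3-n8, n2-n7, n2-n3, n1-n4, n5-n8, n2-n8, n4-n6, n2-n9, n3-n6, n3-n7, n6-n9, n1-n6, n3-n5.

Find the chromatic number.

n2, n3, n5, n6, n7, n8 are mutually adjacent (a clique of size 6), so at least 6 colors are needed.
6 colors suffice: n1=3, n2=3, n3=6, n4=2, n5=4, n6=1, n7=5, n8=2, n9=5. No two adjacent vertices share a color.

6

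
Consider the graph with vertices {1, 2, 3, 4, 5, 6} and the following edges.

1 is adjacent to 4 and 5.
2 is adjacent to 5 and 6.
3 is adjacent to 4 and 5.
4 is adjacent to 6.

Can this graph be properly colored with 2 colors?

No

The cycle 4-3-5-2-6-4 has odd length 5, so it cannot be 2-colored; at least 3 colors are needed.
So 2 colors are not enough.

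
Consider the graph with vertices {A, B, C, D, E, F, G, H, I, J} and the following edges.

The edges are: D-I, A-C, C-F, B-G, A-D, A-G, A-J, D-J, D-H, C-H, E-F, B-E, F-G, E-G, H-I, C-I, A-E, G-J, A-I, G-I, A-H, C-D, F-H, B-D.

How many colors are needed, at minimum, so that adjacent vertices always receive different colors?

5

A, C, D, H, I are pairwise adjacent (a clique of size 5), so at least 5 colors are needed.
A valid assignment using 5 colors: A=1, B=1, C=3, D=2, E=3, F=1, G=2, H=4, I=5, J=3. No two adjacent vertices share a color.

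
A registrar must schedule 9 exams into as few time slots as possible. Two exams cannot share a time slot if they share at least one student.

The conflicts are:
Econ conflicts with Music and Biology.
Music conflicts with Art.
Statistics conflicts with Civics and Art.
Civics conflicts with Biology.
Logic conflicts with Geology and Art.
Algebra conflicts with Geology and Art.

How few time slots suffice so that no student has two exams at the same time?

2

Econ and Music conflict, so at least 2 time slots are needed.
2 time slots suffice: Econ=1, Music=2, Statistics=2, Civics=1, Logic=2, Algebra=2, Biology=2, Geology=1, Art=1. No two conflicting exams share a time slot.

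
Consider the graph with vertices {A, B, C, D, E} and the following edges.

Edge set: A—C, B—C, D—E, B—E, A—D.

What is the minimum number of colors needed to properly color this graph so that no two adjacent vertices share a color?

The cycle D-E-B-C-A-D has odd length 5, so it cannot be 2-colored; at least 3 colors are needed.
A valid assignment using 3 colors: A=1, B=1, C=2, D=3, E=2. Each edge has distinct colors on its endpoints.

3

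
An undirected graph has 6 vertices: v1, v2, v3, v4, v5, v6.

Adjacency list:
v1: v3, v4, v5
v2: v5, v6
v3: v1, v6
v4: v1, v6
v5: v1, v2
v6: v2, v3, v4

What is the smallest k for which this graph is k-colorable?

The cycle v2-v6-v4-v1-v5-v2 has odd length 5, so it cannot be 2-colored; at least 3 colors are needed.
A valid assignment using 3 colors: v1=red, v2=green, v3=blue, v4=blue, v5=blue, v6=red. Every edge joins two different colors.

3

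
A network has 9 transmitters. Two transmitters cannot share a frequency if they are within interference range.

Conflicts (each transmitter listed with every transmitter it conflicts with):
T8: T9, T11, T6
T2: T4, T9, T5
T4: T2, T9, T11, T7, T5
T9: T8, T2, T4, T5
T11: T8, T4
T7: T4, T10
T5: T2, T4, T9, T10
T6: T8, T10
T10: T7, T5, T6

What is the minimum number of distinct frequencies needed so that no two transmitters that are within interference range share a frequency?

4

T2, T4, T9, T5 pairwise conflict, so at least 4 frequencies are needed.
Using 4 frequencies: T8=1, T2=4, T4=1, T9=3, T11=2, T7=2, T5=2, T6=2, T10=1. No two conflicting transmitters share a frequency.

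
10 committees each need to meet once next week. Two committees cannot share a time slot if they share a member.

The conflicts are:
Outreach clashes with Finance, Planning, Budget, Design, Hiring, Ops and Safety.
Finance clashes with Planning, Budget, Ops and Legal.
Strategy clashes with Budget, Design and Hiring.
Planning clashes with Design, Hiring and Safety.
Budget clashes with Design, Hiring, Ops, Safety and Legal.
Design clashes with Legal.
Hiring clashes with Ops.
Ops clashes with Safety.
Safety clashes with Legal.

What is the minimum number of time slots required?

4

Outreach, Budget, Hiring, Ops pairwise conflict, so at least 4 time slots are needed.
4 time slots suffice: time slot 1 → {Planning, Budget}; time slot 2 → {Outreach, Strategy, Legal}; time slot 3 → {Design, Ops}; time slot 4 → {Finance, Hiring, Safety}. Each listed conflict is separated.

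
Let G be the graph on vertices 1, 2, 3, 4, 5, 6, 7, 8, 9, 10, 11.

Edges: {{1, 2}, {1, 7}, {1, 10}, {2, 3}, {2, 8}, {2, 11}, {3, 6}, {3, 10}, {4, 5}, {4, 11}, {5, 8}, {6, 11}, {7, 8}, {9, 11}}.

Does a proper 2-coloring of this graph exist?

No

The cycle 5-4-11-2-8-5 has odd length 5, so it cannot be 2-colored; at least 3 colors are needed.
So 2 colors are not enough.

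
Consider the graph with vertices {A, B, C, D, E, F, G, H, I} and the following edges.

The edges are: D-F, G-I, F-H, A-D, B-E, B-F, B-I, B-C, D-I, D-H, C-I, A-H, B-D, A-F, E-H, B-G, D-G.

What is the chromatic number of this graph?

4

A, D, F, H form a clique, so at least 4 colors are needed.
4 colors suffice: A=yellow, B=blue, C=red, D=red, E=red, F=green, G=yellow, H=blue, I=green. No two adjacent vertices share a color.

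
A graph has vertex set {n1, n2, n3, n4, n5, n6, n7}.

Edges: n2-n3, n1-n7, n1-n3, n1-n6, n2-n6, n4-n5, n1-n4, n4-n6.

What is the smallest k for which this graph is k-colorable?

n1, n4, n6 are pairwise adjacent, so at least 3 colors are needed.
3 colors suffice: color 1 → {n1, n2, n5}; color 2 → {n3, n6, n7}; color 3 → {n4}. No two adjacent vertices share a color.

3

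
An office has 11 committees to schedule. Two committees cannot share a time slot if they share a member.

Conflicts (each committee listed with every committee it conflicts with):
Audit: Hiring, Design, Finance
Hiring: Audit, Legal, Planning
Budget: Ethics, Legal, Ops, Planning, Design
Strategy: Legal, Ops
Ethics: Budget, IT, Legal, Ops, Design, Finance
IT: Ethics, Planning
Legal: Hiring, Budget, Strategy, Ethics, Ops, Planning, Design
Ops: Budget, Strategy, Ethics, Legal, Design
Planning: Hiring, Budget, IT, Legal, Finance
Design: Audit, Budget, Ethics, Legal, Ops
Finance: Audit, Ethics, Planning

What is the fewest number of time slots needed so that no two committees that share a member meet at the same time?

Budget, Ethics, Legal, Ops, Design are mutually in conflict, so at least 5 time slots are needed.
5 time slots suffice: time slot 1 → {IT, Legal, Finance}; time slot 2 → {Audit, Strategy, Ethics, Planning}; time slot 3 → {Hiring, Ops}; time slot 4 → {Budget}; time slot 5 → {Design}. Every pair that conflicts lands in different time slots.

5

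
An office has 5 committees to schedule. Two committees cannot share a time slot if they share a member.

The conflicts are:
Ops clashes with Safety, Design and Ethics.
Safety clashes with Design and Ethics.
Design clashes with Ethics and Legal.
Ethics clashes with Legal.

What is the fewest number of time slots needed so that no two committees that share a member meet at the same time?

4

Ops, Safety, Design, Ethics all conflict with each other, so at least 4 time slots are needed.
4 time slots suffice: time slot 1 → {Design}; time slot 2 → {Ethics}; time slot 3 → {Ops, Legal}; time slot 4 → {Safety}. Each listed conflict is separated.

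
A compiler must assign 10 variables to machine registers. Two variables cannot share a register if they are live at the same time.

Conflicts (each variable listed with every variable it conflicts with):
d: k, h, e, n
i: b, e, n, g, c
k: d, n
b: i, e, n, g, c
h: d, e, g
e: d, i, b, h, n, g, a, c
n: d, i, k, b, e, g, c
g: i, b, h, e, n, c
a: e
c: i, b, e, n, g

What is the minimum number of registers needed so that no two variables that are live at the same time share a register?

6

i, b, e, n, g, c pairwise conflict, so at least 6 registers are needed.
6 registers suffice: d=3, i=6, k=1, b=5, h=2, e=1, n=2, g=3, a=2, c=4. No two conflicting variables share a register.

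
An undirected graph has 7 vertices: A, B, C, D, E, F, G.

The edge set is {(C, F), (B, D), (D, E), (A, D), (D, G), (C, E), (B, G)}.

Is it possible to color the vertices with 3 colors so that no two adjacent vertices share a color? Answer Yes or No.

The chromatic number is 3. B, D, G form a triangle, so at least 3 colors are needed.
3 colors suffice: color red → {C, D}; color blue → {A, E, F, G}; color green → {B}.
That is already a proper 3-coloring.

Yes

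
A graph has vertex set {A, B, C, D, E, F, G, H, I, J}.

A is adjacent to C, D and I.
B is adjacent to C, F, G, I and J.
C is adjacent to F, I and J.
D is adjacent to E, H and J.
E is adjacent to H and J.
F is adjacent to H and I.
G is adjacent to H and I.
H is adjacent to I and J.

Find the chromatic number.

4

B, C, F, I are mutually adjacent (a clique of size 4), so at least 4 colors are needed.
4 colors suffice: color red → {I, J}; color blue → {C, H}; color green → {B, D}; color yellow → {A, E, F, G}. Every edge joins two different colors.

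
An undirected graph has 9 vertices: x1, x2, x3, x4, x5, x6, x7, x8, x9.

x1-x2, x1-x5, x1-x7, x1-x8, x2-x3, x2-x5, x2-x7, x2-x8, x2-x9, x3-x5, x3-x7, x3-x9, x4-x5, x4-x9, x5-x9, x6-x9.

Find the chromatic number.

4

x2, x3, x5, x9 are pairwise adjacent (a clique of size 4), so at least 4 colors are needed.
One proper 4-coloring: x1=2, x2=1, x3=4, x4=1, x5=3, x6=1, x7=3, x8=3, x9=2. No two adjacent vertices share a color.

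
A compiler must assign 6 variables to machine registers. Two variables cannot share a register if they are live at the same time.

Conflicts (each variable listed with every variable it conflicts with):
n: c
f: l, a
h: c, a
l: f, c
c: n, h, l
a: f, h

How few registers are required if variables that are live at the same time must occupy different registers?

The cycle h-a-f-l-c-h has odd length 5, so it cannot be 2-colored; at least 3 registers are needed.
A valid assignment using 3 registers: n=2, f=1, h=3, l=2, c=1, a=2. No two conflicting variables share a register.

3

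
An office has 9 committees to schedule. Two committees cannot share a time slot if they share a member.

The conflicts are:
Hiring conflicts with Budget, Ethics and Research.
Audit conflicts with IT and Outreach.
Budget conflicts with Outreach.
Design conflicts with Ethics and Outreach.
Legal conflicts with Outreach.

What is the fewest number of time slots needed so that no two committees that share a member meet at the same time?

3

The cycle Outreach-Budget-Hiring-Ethics-Design-Outreach has odd length 5, so it cannot be 2-colored; at least 3 time slots are needed.
Using 3 time slots: Hiring=1, Audit=2, Budget=2, Design=3, IT=1, Ethics=2, Legal=2, Outreach=1, Research=2. Each listed conflict is separated.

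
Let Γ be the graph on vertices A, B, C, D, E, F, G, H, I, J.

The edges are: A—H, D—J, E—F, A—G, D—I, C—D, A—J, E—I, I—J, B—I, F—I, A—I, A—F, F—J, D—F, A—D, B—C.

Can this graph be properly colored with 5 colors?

Yes

The chromatic number is 5. A, D, F, I, J form a clique, so at least 5 colors are needed.
5 colors suffice: color 1 → {A, B, E}; color 2 → {C, G, H, I}; color 3 → {D}; color 4 → {F}; color 5 → {J}.
That is already a proper 5-coloring.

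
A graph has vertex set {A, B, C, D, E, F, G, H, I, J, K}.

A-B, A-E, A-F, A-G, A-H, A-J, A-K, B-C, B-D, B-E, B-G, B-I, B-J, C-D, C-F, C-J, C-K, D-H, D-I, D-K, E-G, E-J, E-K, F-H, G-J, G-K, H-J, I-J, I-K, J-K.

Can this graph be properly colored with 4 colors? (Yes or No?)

No

A, B, E, G, J are pairwise adjacent (a clique of size 5), so at least 5 colors are needed.
So 4 colors are not enough.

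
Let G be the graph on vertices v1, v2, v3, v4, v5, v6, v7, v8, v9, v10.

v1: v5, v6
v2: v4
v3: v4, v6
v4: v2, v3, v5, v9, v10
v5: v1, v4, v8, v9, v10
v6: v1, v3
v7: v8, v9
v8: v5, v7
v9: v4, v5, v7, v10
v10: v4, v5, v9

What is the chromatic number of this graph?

v4, v5, v9, v10 are pairwise adjacent (a clique of size 4), so at least 4 colors are needed.
4 colors suffice: v1=2, v2=1, v3=1, v4=2, v5=1, v6=3, v7=1, v8=2, v9=3, v10=4. No two adjacent vertices share a color.

4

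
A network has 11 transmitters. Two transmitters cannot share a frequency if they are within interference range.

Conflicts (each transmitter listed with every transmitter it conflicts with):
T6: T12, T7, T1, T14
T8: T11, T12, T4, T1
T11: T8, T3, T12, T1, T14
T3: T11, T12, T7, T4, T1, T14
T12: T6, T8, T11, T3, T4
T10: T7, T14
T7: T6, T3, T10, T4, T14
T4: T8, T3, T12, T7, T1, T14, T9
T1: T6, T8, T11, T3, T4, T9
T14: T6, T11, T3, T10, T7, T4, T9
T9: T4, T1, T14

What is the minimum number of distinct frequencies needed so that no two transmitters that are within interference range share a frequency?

4

T3, T7, T4, T14 are mutually in conflict, so at least 4 frequencies are needed.
Using 4 frequencies: T6=1, T8=3, T11=1, T3=3, T12=2, T10=1, T7=4, T4=1, T1=2, T14=2, T9=3. Each listed conflict is separated.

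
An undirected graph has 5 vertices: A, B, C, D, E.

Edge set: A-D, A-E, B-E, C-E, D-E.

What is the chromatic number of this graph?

A, D, E are pairwise adjacent, so at least 3 colors are needed.
3 colors suffice: color 1 → {E}; color 2 → {B, C, D}; color 3 → {A}. Every edge joins two different colors.

3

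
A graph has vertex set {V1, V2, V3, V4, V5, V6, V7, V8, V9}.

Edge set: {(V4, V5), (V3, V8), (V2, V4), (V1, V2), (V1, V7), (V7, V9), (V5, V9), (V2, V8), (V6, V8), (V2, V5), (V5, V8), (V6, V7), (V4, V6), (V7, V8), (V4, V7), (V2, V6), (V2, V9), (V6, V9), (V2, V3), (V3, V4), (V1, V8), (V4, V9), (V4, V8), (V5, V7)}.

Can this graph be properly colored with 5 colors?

Yes

The chromatic number is 4. V2, V3, V4, V8 are mutually adjacent (a clique of size 4), so at least 4 colors are needed.
One proper 4-coloring: V1=2, V2=3, V3=4, V4=2, V5=4, V6=4, V7=3, V8=1, V9=1.
Since 5 ≥ 4, a proper 5-coloring certainly exists.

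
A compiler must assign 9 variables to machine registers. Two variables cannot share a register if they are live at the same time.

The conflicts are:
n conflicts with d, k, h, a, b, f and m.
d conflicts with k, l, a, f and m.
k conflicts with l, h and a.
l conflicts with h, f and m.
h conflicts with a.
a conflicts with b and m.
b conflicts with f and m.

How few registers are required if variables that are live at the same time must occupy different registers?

n, a, b, m all conflict with each other, so at least 4 registers are needed.
4 registers suffice: register 1 → {n, l}; register 2 → {a, f}; register 3 → {d, h, b}; register 4 → {k, m}. Each listed conflict is separated.

4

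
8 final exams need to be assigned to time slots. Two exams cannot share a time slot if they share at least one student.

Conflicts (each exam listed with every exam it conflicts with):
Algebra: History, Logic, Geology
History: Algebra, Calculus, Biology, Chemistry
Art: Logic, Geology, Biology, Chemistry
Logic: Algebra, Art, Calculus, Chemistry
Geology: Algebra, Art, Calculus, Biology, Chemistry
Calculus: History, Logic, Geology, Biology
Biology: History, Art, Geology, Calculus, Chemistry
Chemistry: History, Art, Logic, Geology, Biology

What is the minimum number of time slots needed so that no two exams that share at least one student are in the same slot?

Art, Geology, Biology, Chemistry pairwise conflict, so at least 4 time slots are needed.
A valid assignment using 4 time slots: Algebra=1, History=3, Art=4, Logic=2, Geology=3, Calculus=1, Biology=2, Chemistry=1. No two conflicting exams share a time slot.

4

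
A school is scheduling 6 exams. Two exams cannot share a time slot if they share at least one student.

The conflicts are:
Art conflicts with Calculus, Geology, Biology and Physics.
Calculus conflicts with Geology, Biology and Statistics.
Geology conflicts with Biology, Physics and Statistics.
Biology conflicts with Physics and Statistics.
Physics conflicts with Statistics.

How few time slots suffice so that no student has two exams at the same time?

4

Geology, Biology, Physics, Statistics all conflict with each other, so at least 4 time slots are needed.
4 time slots suffice: time slot 1 → {Geology}; time slot 2 → {Biology}; time slot 3 → {Calculus, Physics}; time slot 4 → {Art, Statistics}. No two conflicting exams share a time slot.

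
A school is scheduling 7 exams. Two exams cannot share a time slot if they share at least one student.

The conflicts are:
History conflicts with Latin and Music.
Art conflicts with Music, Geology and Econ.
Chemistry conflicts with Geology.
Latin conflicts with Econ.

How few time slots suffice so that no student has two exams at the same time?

3

The cycle Music-Art-Econ-Latin-History-Music has odd length 5, so it cannot be 2-colored; at least 3 time slots are needed.
Using 3 time slots: History=3, Art=1, Chemistry=1, Latin=1, Music=2, Geology=2, Econ=2. No two conflicting exams share a time slot.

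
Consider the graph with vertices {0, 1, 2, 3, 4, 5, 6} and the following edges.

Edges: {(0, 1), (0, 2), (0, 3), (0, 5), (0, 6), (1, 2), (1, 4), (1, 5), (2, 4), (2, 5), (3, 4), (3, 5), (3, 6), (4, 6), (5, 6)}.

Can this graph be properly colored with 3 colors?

No

0, 3, 5, 6 are pairwise adjacent (a clique of size 4), so at least 4 colors are needed.
So 3 colors are not enough.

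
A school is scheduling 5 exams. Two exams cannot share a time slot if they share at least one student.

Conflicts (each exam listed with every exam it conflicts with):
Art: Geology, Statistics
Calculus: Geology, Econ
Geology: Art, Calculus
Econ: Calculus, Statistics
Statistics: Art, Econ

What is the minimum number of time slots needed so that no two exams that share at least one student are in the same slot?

The cycle Statistics-Econ-Calculus-Geology-Art-Statistics has odd length 5, so it cannot be 2-colored; at least 3 time slots are needed.
Using 3 time slots: Art=2, Calculus=1, Geology=3, Econ=2, Statistics=1. Every pair that conflicts lands in different time slots.

3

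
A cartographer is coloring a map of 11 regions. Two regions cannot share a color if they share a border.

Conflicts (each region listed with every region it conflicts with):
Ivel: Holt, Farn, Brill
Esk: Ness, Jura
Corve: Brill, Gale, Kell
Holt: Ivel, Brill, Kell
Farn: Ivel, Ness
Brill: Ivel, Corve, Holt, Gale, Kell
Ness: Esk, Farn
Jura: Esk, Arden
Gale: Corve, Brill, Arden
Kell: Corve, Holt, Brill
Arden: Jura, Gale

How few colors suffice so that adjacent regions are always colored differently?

Ivel, Holt, Brill pairwise conflict, so at least 3 colors are needed.
3 colors suffice: color 1 → {Esk, Farn, Brill, Arden}; color 2 → {Corve, Holt, Ness, Jura}; color 3 → {Ivel, Gale, Kell}. Each listed conflict is separated.

3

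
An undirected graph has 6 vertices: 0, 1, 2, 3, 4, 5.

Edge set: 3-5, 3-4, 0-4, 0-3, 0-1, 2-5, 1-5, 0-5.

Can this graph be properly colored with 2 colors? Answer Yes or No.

No

0, 3, 5 are mutually adjacent, so at least 3 colors are needed.
So 2 colors are not enough.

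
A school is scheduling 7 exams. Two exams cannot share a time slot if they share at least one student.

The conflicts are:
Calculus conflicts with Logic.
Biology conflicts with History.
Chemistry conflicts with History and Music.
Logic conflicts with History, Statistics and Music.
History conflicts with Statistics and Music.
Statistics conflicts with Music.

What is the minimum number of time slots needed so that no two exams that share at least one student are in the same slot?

4

Logic, History, Statistics, Music all conflict with each other, so at least 4 time slots are needed.
A valid assignment using 4 time slots: Calculus=1, Biology=2, Chemistry=2, Logic=2, History=1, Statistics=4, Music=3. Each listed conflict is separated.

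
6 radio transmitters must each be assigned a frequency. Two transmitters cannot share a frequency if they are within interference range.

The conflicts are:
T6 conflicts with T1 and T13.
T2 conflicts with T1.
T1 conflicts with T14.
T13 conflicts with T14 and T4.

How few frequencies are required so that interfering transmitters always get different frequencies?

2

T13 and T14 conflict, so at least 2 frequencies are needed.
2 frequencies suffice: frequency 1 → {T1, T13}; frequency 2 → {T6, T2, T14, T4}. Each listed conflict is separated.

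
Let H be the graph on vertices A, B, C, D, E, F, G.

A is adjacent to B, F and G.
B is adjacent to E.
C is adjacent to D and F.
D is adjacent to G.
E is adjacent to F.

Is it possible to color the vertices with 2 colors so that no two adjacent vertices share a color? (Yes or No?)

No

The cycle G-A-F-C-D-G has odd length 5, so it cannot be 2-colored; at least 3 colors are needed.
So 2 colors are not enough.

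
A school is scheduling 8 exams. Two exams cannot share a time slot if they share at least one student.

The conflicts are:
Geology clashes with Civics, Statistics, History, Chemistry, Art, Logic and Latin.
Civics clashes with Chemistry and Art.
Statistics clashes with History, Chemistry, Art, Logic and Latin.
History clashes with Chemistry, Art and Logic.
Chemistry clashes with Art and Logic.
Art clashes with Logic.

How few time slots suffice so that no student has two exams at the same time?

Geology, Statistics, History, Chemistry, Art, Logic are mutually in conflict, so at least 6 time slots are needed.
6 time slots suffice: time slot 1 → {Geology}; time slot 2 → {Art, Latin}; time slot 3 → {Civics, Statistics}; time slot 4 → {Chemistry}; time slot 5 → {History}; time slot 6 → {Logic}. Each listed conflict is separated.

6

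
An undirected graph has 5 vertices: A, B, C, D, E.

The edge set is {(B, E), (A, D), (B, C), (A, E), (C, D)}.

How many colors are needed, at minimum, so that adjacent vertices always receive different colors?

3

The cycle A-D-C-B-E-A has odd length 5, so it cannot be 2-colored; at least 3 colors are needed.
3 colors suffice: color 1 → {C, E}; color 2 → {A, B}; color 3 → {D}. Every edge joins two different colors.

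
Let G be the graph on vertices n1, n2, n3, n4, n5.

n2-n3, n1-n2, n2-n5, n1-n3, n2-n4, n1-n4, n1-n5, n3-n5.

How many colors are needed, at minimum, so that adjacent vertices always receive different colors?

n1, n2, n3, n5 form a clique, so at least 4 colors are needed.
One proper 4-coloring: n1=2, n2=1, n3=4, n4=3, n5=3. Each edge has distinct colors on its endpoints.

4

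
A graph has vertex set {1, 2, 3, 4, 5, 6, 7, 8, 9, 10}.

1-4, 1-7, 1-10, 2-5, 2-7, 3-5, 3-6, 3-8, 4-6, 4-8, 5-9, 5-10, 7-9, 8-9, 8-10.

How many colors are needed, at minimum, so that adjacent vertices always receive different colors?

The cycle 9-7-1-4-8-9 has odd length 5, so it cannot be 2-colored; at least 3 colors are needed.
3 colors suffice: color red → {1, 5, 6, 8}; color blue → {2, 3, 4, 9, 10}; color green → {7}. Every edge joins two different colors.

3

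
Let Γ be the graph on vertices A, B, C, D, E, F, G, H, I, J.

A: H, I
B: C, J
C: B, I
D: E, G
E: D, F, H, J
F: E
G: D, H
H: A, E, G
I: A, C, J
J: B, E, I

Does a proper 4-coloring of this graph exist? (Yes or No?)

Yes

The chromatic number is 3. The cycle A-H-E-J-I-A has odd length 5, so it cannot be 2-colored; at least 3 colors are needed.
3 colors suffice: color red → {B, E, G, I}; color blue → {C, D, F, H, J}; color green → {A}.
Since 4 ≥ 3, a proper 4-coloring certainly exists.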